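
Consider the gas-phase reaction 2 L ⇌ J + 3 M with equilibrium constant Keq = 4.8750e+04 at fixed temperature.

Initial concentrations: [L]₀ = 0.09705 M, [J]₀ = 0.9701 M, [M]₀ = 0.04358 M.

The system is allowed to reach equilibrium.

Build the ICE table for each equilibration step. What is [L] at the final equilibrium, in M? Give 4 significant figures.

Q₀ = 0.008525 vs Keq = 4.8750e+04 ⇒ Q<K, forward
Step 1:
                  L         J         M
  Initial   0.09705    0.9701   0.04358
  Change   -0.09668   0.04834     0.145
  Equil   3.7434e-04     1.018    0.1886
  solve Keq expr → x = 0.04834; check Q = 4.8750e+04

[L]_eq = 3.7434e-04 M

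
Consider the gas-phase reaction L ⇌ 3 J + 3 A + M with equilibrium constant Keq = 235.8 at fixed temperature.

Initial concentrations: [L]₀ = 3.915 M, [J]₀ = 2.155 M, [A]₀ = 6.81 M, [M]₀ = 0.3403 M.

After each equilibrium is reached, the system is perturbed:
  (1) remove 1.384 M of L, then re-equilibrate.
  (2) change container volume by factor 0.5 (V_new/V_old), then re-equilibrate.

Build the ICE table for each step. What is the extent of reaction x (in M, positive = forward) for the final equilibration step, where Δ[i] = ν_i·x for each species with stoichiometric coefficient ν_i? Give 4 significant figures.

Q₀ = 274.7 vs Keq = 235.8 ⇒ Q>K, reverse
Step 1:
                   L          J          A          M
  Initial      3.915      2.155       6.81     0.3403
  Change     0.01732   -0.05195   -0.05195   -0.01732
  Equil        3.932      2.103      6.758      0.323
  solve Keq expr → x = -0.01732; check Q = 235.8
Then remove 1.384 M of L.
Step 2:
                   L          J          A          M
  Initial      2.548      2.103      6.758      0.323
  Change     0.04567     -0.137     -0.137   -0.04567
  Equil        2.594      1.966      6.621     0.2773
  solve Keq expr → x = -0.04567; check Q = 235.8
Then change container volume by factor 0.5 (V_new/V_old).
Step 3:
                   L          J          A          M
  Initial      5.188      3.932      13.24     0.5546
  Change      0.4977     -1.493     -1.493    -0.4977
  Equil        5.686      2.439      11.75    0.05697
  solve Keq expr → x = -0.4977; check Q = 235.8

x = -0.4977 M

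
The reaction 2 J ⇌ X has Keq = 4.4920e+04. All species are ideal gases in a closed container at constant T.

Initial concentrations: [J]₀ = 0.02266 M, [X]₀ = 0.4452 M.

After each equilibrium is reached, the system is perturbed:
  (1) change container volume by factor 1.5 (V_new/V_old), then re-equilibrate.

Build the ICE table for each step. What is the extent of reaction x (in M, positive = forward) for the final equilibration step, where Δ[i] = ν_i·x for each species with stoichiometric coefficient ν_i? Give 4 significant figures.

x = -2.3790e-04 M

Q₀ = 867 vs Keq = 4.4920e+04 ⇒ Q<K, forward
Step 1:
                    J           X
  I           0.02266      0.4452
  C          -0.01948    0.009739
  E          0.003182      0.4549
  solve Keq expr → x = 0.009739; check Q = 4.4920e+04
Then change container volume by factor 1.5 (V_new/V_old).
Step 2:
                    J           X
  I          0.002122      0.3033
  C        4.7580e-04 -2.3790e-04
  E          0.002597      0.3031
  solve Keq expr → x = -2.3790e-04; check Q = 4.4920e+04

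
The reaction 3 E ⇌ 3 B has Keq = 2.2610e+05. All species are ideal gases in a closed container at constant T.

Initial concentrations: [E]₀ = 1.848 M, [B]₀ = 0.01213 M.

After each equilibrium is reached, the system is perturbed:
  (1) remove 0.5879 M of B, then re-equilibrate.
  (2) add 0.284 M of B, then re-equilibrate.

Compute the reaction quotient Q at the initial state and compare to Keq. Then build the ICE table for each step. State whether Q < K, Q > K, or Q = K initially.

Q₀ = 2.8280e-07; Q < K (proceeds forward)

Q₀ = 2.8280e-07 vs Keq = 2.2610e+05 ⇒ Q<K, forward
Step 1:
                  E         B
  Initial     1.848   0.01213
  Change     -1.818     1.818
  Equil     0.03004      1.83
  solve Keq expr → x = 0.606; check Q = 2.2610e+05
Then remove 0.5879 M of B.
Step 2:
                  E         B
  Initial   0.03004     1.242
  Change  -0.009494  0.009494
  Equil     0.02055     1.252
  solve Keq expr → x = 0.003165; check Q = 2.2610e+05
Then add 0.284 M of B.
Step 3:
                  E         B
  Initial   0.02055     1.536
  Change   0.004586 -0.004586
  Equil     0.02513     1.531
  solve Keq expr → x = -0.001529; check Q = 2.2610e+05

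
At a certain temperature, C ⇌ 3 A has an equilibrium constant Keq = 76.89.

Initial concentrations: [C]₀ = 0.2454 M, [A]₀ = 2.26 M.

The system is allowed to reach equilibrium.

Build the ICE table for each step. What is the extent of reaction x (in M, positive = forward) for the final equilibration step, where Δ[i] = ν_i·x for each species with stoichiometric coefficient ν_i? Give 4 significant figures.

Q₀ = 47.04 vs Keq = 76.89 ⇒ Q<K, forward
Step 1:
                   C          A
  init        0.2454       2.26
  Δ         -0.05792     0.1738
  eq          0.1875      2.434
  solve Keq expr → x = 0.05792; check Q = 76.89

x = 0.05792 M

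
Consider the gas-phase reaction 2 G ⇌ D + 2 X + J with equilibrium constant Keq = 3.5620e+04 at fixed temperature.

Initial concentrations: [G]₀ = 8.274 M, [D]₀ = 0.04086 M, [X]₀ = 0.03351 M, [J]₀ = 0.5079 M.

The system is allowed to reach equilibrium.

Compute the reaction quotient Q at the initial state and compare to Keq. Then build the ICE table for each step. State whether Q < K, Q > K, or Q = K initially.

Q₀ = 3.4040e-07 vs Keq = 3.5620e+04 ⇒ Q<K, forward
Step 1:
                    G           D           X           J
  init          8.274     0.04086     0.03351      0.5079
  Δ            -8.088       4.044       8.088       4.044
  eq           0.1856       4.085       8.122       4.552
  solve Keq expr → x = 4.044; check Q = 3.5620e+04

Q₀ = 3.4040e-07; Q < K (proceeds forward)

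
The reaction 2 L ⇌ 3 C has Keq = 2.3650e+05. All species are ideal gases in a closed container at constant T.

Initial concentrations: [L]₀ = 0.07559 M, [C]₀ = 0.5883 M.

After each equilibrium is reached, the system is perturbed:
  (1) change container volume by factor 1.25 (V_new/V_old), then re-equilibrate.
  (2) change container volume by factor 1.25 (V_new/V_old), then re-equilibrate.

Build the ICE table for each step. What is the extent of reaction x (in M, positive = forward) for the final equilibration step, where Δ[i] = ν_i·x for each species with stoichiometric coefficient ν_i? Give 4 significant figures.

Q₀ = 35.63 vs Keq = 2.3650e+05 ⇒ Q<K, forward
Step 1:
                  L         C
  I         0.07559    0.5883
  C        -0.07439    0.1116
  E        0.001204    0.6999
  solve Keq expr → x = 0.03719; check Q = 2.3650e+05
Then change container volume by factor 1.25 (V_new/V_old).
Step 2:
                  L         C
  I       9.6318e-04    0.5599
  C       -1.0134e-04 1.5200e-04
  E       8.6185e-04    0.5601
  solve Keq expr → x = 5.0668e-05; check Q = 2.3650e+05
Then change container volume by factor 1.25 (V_new/V_old).
Step 3:
                  L         C
  I       6.8948e-04     0.448
  C       -7.2565e-05 1.0885e-04
  E       6.1691e-04    0.4482
  solve Keq expr → x = 3.6283e-05; check Q = 2.3650e+05

x = 3.6283e-05 M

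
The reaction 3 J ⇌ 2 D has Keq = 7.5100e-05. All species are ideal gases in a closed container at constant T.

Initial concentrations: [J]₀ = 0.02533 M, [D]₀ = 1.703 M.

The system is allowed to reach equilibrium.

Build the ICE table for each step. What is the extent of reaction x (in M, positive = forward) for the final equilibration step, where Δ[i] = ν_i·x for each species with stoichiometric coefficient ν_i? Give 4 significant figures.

Q₀ = 1.7845e+05 vs Keq = 7.5100e-05 ⇒ Q>K, reverse
Step 1:
                    J           D
  Initial     0.02533       1.703
  Change        2.502      -1.668
  Equil         2.528     0.03482
  solve Keq expr → x = -0.8341; check Q = 7.5100e-05

x = -0.8341 M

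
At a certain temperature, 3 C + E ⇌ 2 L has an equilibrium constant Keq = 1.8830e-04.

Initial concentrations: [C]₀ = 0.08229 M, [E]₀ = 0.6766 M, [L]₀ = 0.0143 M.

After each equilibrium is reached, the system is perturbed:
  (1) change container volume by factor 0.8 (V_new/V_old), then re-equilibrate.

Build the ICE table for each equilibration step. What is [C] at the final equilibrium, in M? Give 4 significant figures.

[C]_eq = 0.1288 M

Q₀ = 0.5424 vs Keq = 1.8830e-04 ⇒ Q>K, reverse
Step 1:
                  C         E         L
  I         0.08229    0.6766    0.0143
  C         0.02089  0.006962  -0.01392
  E          0.1032    0.6836 3.7600e-04
  solve Keq expr → x = -0.006962; check Q = 1.8830e-04
Then change container volume by factor 0.8 (V_new/V_old).
Step 2:
                  C         E         L
  I           0.129    0.8545 4.6999e-04
  C       -1.7443e-04 -5.8144e-05 1.1629e-04
  E          0.1288    0.8544 5.8628e-04
  solve Keq expr → x = 5.8144e-05; check Q = 1.8830e-04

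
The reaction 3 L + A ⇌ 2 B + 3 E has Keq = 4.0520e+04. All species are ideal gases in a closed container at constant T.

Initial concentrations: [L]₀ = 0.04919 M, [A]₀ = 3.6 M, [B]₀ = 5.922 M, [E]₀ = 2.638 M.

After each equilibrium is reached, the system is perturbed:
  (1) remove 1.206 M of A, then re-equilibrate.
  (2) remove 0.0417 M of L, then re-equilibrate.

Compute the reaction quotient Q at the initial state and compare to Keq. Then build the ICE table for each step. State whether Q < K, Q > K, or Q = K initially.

Q₀ = 1.5025e+06; Q > K (proceeds reverse)

Q₀ = 1.5025e+06 vs Keq = 4.0520e+04 ⇒ Q>K, reverse
Step 1:
                    L           A           B           E
  init        0.04919         3.6       5.922       2.638
  Δ            0.1065     0.03548    -0.07097     -0.1065
  eq           0.1556       3.635       5.851       2.532
  solve Keq expr → x = -0.03548; check Q = 4.0520e+04
Then remove 1.206 M of A.
Step 2:
                    L           A           B           E
  init         0.1556       2.429       5.851       2.532
  Δ            0.0205    0.006833    -0.01367     -0.0205
  eq           0.1761       2.436       5.837       2.511
  solve Keq expr → x = -0.006833; check Q = 4.0520e+04
Then remove 0.0417 M of L.
Step 3:
                    L           A           B           E
  init         0.1344       2.436       5.837       2.511
  Δ           0.03821     0.01274    -0.02548    -0.03821
  eq           0.1727       2.449       5.812       2.473
  solve Keq expr → x = -0.01274; check Q = 4.0520e+04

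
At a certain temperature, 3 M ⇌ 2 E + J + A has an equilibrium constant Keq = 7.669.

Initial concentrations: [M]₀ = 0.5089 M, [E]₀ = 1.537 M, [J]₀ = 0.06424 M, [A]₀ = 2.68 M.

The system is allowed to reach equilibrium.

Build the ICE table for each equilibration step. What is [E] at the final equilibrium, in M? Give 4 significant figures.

[E]_eq = 1.589 M

Q₀ = 3.086 vs Keq = 7.669 ⇒ Q<K, forward
Step 1:
                   M          E          J          A
  init        0.5089      1.537    0.06424       2.68
  Δ         -0.07758    0.05172    0.02586    0.02586
  eq          0.4313      1.589     0.0901      2.706
  solve Keq expr → x = 0.02586; check Q = 7.669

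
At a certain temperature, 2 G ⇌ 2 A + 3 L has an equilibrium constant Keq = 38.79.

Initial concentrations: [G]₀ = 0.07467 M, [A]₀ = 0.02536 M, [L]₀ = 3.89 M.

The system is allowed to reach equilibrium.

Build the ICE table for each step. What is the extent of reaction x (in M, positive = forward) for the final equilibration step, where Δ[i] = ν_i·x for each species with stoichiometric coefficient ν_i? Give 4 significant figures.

Q₀ = 6.79 vs Keq = 38.79 ⇒ Q<K, forward
Step 1:
                   G          A          L
  init       0.07467    0.02536       3.89
  Δ         -0.01919    0.01919    0.02878
  eq         0.05548    0.04455      3.919
  solve Keq expr → x = 0.009593; check Q = 38.79

x = 0.009593 M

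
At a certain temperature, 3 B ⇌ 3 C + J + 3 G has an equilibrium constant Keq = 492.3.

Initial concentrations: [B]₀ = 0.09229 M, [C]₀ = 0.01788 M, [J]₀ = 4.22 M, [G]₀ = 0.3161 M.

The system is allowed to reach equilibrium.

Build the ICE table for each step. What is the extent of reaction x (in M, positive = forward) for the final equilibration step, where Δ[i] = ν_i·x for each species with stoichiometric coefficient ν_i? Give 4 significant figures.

Q₀ = 9.6922e-04 vs Keq = 492.3 ⇒ Q<K, forward
Step 1:
                    B           C           J           G
  init        0.09229     0.01788        4.22      0.3161
  Δ          -0.08394     0.08394     0.02798     0.08394
  eq         0.008354      0.1018       4.248         0.4
  solve Keq expr → x = 0.02798; check Q = 492.3

x = 0.02798 M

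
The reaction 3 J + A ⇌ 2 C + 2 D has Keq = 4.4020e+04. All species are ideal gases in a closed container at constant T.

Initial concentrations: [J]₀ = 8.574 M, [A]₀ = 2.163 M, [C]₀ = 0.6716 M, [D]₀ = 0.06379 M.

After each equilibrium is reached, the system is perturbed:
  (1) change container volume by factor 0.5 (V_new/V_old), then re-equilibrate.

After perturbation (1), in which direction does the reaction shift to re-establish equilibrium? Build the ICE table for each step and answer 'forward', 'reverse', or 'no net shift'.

Q₀ = 1.3462e-06 vs Keq = 4.4020e+04 ⇒ Q<K, forward
Step 1:
                    J           A           C           D
  I             8.574       2.163      0.6716     0.06379
  C            -6.485      -2.162       4.324       4.324
  E             2.089    0.001198       4.995       4.387
  solve Keq expr → x = 2.162; check Q = 4.4020e+04
Then change container volume by factor 0.5 (V_new/V_old).
Step 2:
                    J           A           C           D
  I             4.177    0.002395        9.99       8.775
  C                 0           0           0           0
  E             4.177    0.002395        9.99       8.775
  solve Keq expr → x = 0; check Q = 4.4020e+04

Direction: no net shift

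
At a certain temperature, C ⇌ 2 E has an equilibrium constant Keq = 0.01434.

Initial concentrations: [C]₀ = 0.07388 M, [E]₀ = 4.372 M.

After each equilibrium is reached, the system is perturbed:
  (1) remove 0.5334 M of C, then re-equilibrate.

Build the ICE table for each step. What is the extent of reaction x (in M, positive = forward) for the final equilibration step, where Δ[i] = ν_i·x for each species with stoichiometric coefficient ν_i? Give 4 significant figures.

x = -0.01133 M

Q₀ = 258.7 vs Keq = 0.01434 ⇒ Q>K, reverse
Step 1:
                    C           E
  init        0.07388       4.372
  Δ             2.098      -4.196
  eq            2.172      0.1765
  solve Keq expr → x = -2.098; check Q = 0.01434
Then remove 0.5334 M of C.
Step 2:
                    C           E
  init          1.638      0.1765
  Δ           0.01133    -0.02267
  eq             1.65      0.1538
  solve Keq expr → x = -0.01133; check Q = 0.01434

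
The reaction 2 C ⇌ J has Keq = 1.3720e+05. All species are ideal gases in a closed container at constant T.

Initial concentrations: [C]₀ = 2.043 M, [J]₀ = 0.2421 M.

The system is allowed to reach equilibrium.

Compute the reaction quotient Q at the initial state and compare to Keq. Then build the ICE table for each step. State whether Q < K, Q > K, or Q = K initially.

Q₀ = 0.058; Q < K (proceeds forward)

Q₀ = 0.058 vs Keq = 1.3720e+05 ⇒ Q<K, forward
Step 1:
                    C           J
  init          2.043      0.2421
  Δ             -2.04        1.02
  eq         0.003033       1.262
  solve Keq expr → x = 1.02; check Q = 1.3720e+05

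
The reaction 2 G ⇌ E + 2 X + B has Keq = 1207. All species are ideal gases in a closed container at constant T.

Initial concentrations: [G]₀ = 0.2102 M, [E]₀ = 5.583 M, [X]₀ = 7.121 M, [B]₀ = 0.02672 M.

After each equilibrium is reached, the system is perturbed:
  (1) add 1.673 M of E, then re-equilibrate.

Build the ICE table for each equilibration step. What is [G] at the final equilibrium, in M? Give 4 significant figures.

[G]_eq = 0.1393 M

Q₀ = 171.2 vs Keq = 1207 ⇒ Q<K, forward
Step 1:
                   G          E          X          B
  init        0.2102      5.583      7.121    0.02672
  Δ         -0.08217    0.04108    0.08217    0.04108
  eq           0.128      5.624      7.203     0.0678
  solve Keq expr → x = 0.04108; check Q = 1207
Then add 1.673 M of E.
Step 2:
                   G          E          X          B
  init         0.128      7.297      7.203     0.0678
  Δ          0.01131  -0.005657   -0.01131  -0.005657
  eq          0.1393      7.291      7.192    0.06215
  solve Keq expr → x = -0.005657; check Q = 1207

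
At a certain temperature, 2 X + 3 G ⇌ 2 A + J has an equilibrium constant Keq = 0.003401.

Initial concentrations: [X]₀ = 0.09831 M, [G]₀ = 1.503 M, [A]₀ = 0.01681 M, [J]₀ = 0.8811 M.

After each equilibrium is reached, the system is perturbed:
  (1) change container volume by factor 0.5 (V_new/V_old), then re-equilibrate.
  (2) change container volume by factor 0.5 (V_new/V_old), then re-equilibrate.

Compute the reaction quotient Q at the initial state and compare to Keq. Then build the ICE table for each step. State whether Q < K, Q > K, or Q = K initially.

Q₀ = 0.007587; Q > K (proceeds reverse)

Q₀ = 0.007587 vs Keq = 0.003401 ⇒ Q>K, reverse
Step 1:
                  X         G         A         J
  Initial   0.09831     1.503   0.01681    0.8811
  Change   0.004892  0.007338 -0.004892 -0.002446
  Equil      0.1032      1.51   0.01192    0.8787
  solve Keq expr → x = -0.002446; check Q = 0.003401
Then change container volume by factor 0.5 (V_new/V_old).
Step 2:
                  X         G         A         J
  Initial    0.2064     3.021   0.02384     1.757
  Change   -0.01878  -0.02817   0.01878   0.00939
  Equil      0.1876     2.993   0.04262     1.767
  solve Keq expr → x = 0.00939; check Q = 0.003401
Then change container volume by factor 0.5 (V_new/V_old).
Step 3:
                  X         G         A         J
  Initial    0.3752     5.985   0.08523     3.533
  Change   -0.05613  -0.08419   0.05613   0.02806
  Equil      0.3191     5.901    0.1414     3.561
  solve Keq expr → x = 0.02806; check Q = 0.003401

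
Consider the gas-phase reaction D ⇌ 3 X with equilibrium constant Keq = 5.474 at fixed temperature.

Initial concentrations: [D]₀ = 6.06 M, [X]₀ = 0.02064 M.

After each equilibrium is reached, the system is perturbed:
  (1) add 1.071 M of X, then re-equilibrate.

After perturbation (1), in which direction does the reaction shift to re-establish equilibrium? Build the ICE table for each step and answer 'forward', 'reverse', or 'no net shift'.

Q₀ = 1.4510e-06 vs Keq = 5.474 ⇒ Q<K, forward
Step 1:
                   D          X
  I             6.06    0.02064
  C           -1.002      3.005
  E            5.058      3.025
  solve Keq expr → x = 1.002; check Q = 5.474
Then add 1.071 M of X.
Step 2:
                   D          X
  I            5.058      4.096
  C           0.3352     -1.006
  E            5.394      3.091
  solve Keq expr → x = -0.3352; check Q = 5.474

Direction: reverse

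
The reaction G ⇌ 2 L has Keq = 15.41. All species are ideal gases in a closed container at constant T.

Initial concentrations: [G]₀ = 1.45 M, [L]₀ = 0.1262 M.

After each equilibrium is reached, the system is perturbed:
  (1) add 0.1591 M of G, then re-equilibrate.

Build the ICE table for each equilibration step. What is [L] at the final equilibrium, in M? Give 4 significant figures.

[L]_eq = 2.52 M

Q₀ = 0.01098 vs Keq = 15.41 ⇒ Q<K, forward
Step 1:
                   G          L
  init          1.45     0.1262
  Δ           -1.099      2.199
  eq          0.3507      2.325
  solve Keq expr → x = 1.099; check Q = 15.41
Then add 0.1591 M of G.
Step 2:
                   G          L
  init        0.5098      2.325
  Δ         -0.09768     0.1954
  eq          0.4121       2.52
  solve Keq expr → x = 0.09768; check Q = 15.41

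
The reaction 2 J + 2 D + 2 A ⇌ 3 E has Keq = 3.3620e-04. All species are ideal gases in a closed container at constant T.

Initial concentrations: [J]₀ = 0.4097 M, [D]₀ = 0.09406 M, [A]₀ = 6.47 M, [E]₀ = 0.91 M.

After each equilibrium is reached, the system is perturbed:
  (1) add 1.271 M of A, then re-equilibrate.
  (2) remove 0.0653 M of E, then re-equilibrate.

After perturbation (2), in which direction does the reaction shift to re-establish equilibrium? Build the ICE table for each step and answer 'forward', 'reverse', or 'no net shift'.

Direction: forward

Q₀ = 12.12 vs Keq = 3.3620e-04 ⇒ Q>K, reverse
Step 1:
                   J          D          A          E
  I           0.4097    0.09406       6.47       0.91
  C           0.4954     0.4954     0.4954    -0.7432
  E           0.9051     0.5895      6.965     0.1668
  solve Keq expr → x = -0.2477; check Q = 3.3620e-04
Then add 1.271 M of A.
Step 2:
                   J          D          A          E
  I           0.9051     0.5895      8.236     0.1668
  C         -0.01059   -0.01059   -0.01059    0.01589
  E           0.8946     0.5789      8.226     0.1827
  solve Keq expr → x = 0.005295; check Q = 3.3620e-04
Then remove 0.0653 M of E.
Step 3:
                   J          D          A          E
  I           0.8946     0.5789      8.226     0.1174
  C         -0.03515   -0.03515   -0.03515    0.05272
  E           0.8594     0.5438      8.191     0.1701
  solve Keq expr → x = 0.01757; check Q = 3.3620e-04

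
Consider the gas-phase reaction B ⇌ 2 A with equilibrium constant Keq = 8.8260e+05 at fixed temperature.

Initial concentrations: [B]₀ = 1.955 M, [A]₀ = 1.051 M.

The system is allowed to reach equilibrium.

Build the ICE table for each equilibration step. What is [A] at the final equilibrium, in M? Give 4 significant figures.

Q₀ = 0.565 vs Keq = 8.8260e+05 ⇒ Q<K, forward
Step 1:
                    B           A
  init          1.955       1.051
  Δ            -1.955        3.91
  eq       2.7885e-05       4.961
  solve Keq expr → x = 1.955; check Q = 8.8260e+05

[A]_eq = 4.961 M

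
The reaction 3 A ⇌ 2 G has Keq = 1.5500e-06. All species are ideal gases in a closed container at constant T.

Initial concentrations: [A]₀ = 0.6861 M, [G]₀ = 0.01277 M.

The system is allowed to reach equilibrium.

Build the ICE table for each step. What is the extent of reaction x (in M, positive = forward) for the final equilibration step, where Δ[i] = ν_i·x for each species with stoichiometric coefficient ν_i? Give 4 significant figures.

x = -0.006017 M

Q₀ = 5.0492e-04 vs Keq = 1.5500e-06 ⇒ Q>K, reverse
Step 1:
                   A          G
  Initial     0.6861    0.01277
  Change     0.01805   -0.01203
  Equil       0.7042 7.3564e-04
  solve Keq expr → x = -0.006017; check Q = 1.5500e-06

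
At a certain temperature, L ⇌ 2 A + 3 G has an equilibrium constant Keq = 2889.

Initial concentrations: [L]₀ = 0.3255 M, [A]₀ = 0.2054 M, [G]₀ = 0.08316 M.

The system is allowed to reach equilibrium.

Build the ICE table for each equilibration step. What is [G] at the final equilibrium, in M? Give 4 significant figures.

[G]_eq = 1.059 M

Q₀ = 7.4541e-05 vs Keq = 2889 ⇒ Q<K, forward
Step 1:
                    L           A           G
  I            0.3255      0.2054     0.08316
  C           -0.3252      0.6504      0.9756
  E        3.0087e-04      0.8558       1.059
  solve Keq expr → x = 0.3252; check Q = 2889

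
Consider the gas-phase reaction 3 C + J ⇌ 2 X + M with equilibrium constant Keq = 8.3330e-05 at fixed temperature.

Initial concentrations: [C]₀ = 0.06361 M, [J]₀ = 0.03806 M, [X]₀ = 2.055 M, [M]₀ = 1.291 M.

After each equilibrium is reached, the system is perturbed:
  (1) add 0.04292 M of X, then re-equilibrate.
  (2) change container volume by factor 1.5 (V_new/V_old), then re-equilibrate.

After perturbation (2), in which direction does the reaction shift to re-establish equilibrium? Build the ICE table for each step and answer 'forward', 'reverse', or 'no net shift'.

Q₀ = 5.5655e+05 vs Keq = 8.3330e-05 ⇒ Q>K, reverse
Step 1:
                  C         J         X         M
  init      0.06361   0.03806     2.055     1.291
  Δ           2.952    0.9839    -1.968   -0.9839
  eq          3.015     1.022   0.08719    0.3071
  solve Keq expr → x = -0.9839; check Q = 8.3330e-05
Then add 0.04292 M of X.
Step 2:
                  C         J         X         M
  init        3.015     1.022    0.1301    0.3071
  Δ          0.0553   0.01843  -0.03686  -0.01843
  eq          3.071      1.04   0.09325    0.2887
  solve Keq expr → x = -0.01843; check Q = 8.3330e-05
Then change container volume by factor 1.5 (V_new/V_old).
Step 3:
                  C         J         X         M
  init        2.047    0.6936   0.06217    0.1924
  Δ         0.01498  0.004992 -0.009984 -0.004992
  eq          2.062    0.6986   0.05218    0.1875
  solve Keq expr → x = -0.004992; check Q = 8.3330e-05

Direction: reverse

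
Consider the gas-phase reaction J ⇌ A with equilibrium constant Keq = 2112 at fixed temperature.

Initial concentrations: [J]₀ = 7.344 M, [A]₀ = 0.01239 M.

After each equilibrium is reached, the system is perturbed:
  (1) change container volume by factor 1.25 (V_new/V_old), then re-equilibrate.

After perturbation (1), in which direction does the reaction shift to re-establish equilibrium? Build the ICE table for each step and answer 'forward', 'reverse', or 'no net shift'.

Direction: no net shift

Q₀ = 0.001687 vs Keq = 2112 ⇒ Q<K, forward
Step 1:
                  J         A
  I           7.344   0.01239
  C          -7.341     7.341
  E        0.003481     7.353
  solve Keq expr → x = 7.341; check Q = 2112
Then change container volume by factor 1.25 (V_new/V_old).
Step 2:
                  J         A
  I        0.002785     5.882
  C               0         0
  E        0.002785     5.882
  solve Keq expr → x = 0; check Q = 2112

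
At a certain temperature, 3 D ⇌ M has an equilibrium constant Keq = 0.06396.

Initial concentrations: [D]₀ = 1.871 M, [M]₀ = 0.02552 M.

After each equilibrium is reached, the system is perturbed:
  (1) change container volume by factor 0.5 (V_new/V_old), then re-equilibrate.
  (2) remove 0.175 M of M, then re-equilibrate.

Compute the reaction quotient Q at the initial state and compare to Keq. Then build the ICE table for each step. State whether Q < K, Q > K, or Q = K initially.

Q₀ = 0.003896 vs Keq = 0.06396 ⇒ Q<K, forward
Step 1:
                  D         M
  init        1.871   0.02552
  Δ         -0.4612    0.1537
  eq           1.41    0.1792
  solve Keq expr → x = 0.1537; check Q = 0.06396
Then change container volume by factor 0.5 (V_new/V_old).
Step 2:
                  D         M
  init         2.82    0.3585
  Δ         -0.7146    0.2382
  eq          2.105    0.5967
  solve Keq expr → x = 0.2382; check Q = 0.06396
Then remove 0.175 M of M.
Step 3:
                  D         M
  init        2.105    0.4217
  Δ         -0.1559   0.05198
  eq          1.949    0.4737
  solve Keq expr → x = 0.05198; check Q = 0.06396

Q₀ = 0.003896; Q < K (proceeds forward)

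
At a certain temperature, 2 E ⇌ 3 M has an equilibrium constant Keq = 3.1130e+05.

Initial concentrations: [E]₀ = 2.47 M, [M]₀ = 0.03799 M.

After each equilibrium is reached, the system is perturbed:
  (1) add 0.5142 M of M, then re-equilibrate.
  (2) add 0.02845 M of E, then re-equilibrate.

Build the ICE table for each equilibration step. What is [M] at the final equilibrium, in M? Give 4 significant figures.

[M]_eq = 4.276 M

Q₀ = 8.9870e-06 vs Keq = 3.1130e+05 ⇒ Q<K, forward
Step 1:
                  E         M
  init         2.47   0.03799
  Δ          -2.457     3.686
  eq        0.01288     3.724
  solve Keq expr → x = 1.229; check Q = 3.1130e+05
Then add 0.5142 M of M.
Step 2:
                  E         M
  init      0.01288     4.238
  Δ        0.002735 -0.004102
  eq        0.01561     4.234
  solve Keq expr → x = -0.001367; check Q = 3.1130e+05
Then add 0.02845 M of E.
Step 3:
                  E         M
  init      0.04406     4.234
  Δ        -0.02822   0.04232
  eq        0.01585     4.276
  solve Keq expr → x = 0.01411; check Q = 3.1130e+05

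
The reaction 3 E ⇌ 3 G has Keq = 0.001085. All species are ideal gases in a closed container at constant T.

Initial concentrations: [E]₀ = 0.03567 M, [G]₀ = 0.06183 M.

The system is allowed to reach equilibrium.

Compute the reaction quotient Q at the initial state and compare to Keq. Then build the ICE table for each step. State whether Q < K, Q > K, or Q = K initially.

Q₀ = 5.208; Q > K (proceeds reverse)

Q₀ = 5.208 vs Keq = 0.001085 ⇒ Q>K, reverse
Step 1:
                   E          G
  init       0.03567    0.06183
  Δ          0.05274   -0.05274
  eq         0.08841   0.009085
  solve Keq expr → x = -0.01758; check Q = 0.001085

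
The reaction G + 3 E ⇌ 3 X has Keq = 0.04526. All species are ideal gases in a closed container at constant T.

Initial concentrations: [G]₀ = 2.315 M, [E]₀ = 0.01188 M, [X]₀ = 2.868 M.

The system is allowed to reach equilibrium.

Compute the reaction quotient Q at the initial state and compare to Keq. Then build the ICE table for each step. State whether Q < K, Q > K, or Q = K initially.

Q₀ = 6.0777e+06; Q > K (proceeds reverse)

Q₀ = 6.0777e+06 vs Keq = 0.04526 ⇒ Q>K, reverse
Step 1:
                   G          E          X
  I            2.315    0.01188      2.868
  C           0.6314      1.894     -1.894
  E            2.946      1.906     0.9738
  solve Keq expr → x = -0.6314; check Q = 0.04526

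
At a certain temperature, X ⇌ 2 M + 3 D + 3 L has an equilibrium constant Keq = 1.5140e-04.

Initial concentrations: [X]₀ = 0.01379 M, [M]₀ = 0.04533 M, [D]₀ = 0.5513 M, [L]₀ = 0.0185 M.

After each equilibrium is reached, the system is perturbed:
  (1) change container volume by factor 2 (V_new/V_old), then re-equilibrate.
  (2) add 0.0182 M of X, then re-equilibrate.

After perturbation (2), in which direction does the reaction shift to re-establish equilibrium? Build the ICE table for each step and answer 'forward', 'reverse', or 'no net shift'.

Direction: forward

Q₀ = 1.5808e-07 vs Keq = 1.5140e-04 ⇒ Q<K, forward
Step 1:
                    X           M           D           L
  I           0.01379     0.04533      0.5513      0.0185
  C          -0.01259     0.02519     0.03778     0.03778
  E          0.001197     0.07052      0.5891     0.05628
  solve Keq expr → x = 0.01259; check Q = 1.5140e-04
Then change container volume by factor 2 (V_new/V_old).
Step 2:
                    X           M           D           L
  I        5.9841e-04     0.03526      0.2945     0.02814
  C       -5.9230e-04    0.001185    0.001777    0.001777
  E        6.1109e-06     0.03644      0.2963     0.02992
  solve Keq expr → x = 5.9230e-04; check Q = 1.5140e-04
Then add 0.0182 M of X.
Step 3:
                    X           M           D           L
  I           0.01821     0.03644      0.2963     0.02992
  C          -0.01742     0.03484     0.05225     0.05225
  E        7.8847e-04     0.07128      0.3486     0.08217
  solve Keq expr → x = 0.01742; check Q = 1.5140e-04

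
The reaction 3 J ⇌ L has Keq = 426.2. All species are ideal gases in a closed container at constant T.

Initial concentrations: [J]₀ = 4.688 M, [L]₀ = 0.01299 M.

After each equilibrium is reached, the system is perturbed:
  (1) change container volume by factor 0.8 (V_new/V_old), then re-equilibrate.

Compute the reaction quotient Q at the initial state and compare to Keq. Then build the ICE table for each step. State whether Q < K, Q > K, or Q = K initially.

Q₀ = 1.2608e-04 vs Keq = 426.2 ⇒ Q<K, forward
Step 1:
                   J          L
  I            4.688    0.01299
  C           -4.535      1.512
  E           0.1529      1.525
  solve Keq expr → x = 1.512; check Q = 426.2
Then change container volume by factor 0.8 (V_new/V_old).
Step 2:
                   J          L
  I           0.1912      1.906
  C         -0.02617   0.008725
  E            0.165      1.915
  solve Keq expr → x = 0.008725; check Q = 426.2

Q₀ = 1.2608e-04; Q < K (proceeds forward)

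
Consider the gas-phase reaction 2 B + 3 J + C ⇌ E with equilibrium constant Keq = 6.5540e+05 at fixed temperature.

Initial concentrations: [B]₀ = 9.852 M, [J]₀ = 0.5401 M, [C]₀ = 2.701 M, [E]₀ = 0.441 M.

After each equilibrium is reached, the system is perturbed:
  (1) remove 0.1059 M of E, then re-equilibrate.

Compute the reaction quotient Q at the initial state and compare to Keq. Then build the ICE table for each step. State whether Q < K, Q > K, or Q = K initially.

Q₀ = 0.01068 vs Keq = 6.5540e+05 ⇒ Q<K, forward
Step 1:
                   B          J          C          E
  init         9.852     0.5401      2.701      0.441
  Δ           -0.359    -0.5385    -0.1795     0.1795
  eq           9.493   0.001609      2.522     0.6205
  solve Keq expr → x = 0.1795; check Q = 6.5540e+05
Then remove 0.1059 M of E.
Step 2:
                   B          J          C          E
  init         9.493   0.001609      2.522     0.5146
  Δ       -6.4842e-05 -9.7264e-05 -3.2421e-05 3.2421e-05
  eq           9.493   0.001512      2.521     0.5146
  solve Keq expr → x = 3.2421e-05; check Q = 6.5540e+05

Q₀ = 0.01068; Q < K (proceeds forward)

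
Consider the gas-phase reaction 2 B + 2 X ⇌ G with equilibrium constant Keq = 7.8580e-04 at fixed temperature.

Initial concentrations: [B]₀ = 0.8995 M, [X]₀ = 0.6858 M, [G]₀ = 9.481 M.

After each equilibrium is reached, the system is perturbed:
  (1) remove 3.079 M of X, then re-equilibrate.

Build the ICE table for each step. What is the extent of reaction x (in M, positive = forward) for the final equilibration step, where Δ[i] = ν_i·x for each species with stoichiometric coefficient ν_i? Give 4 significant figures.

x = -0.6913 M

Q₀ = 24.91 vs Keq = 7.8580e-04 ⇒ Q>K, reverse
Step 1:
                  B         X         G
  Initial    0.8995    0.6858     9.481
  Change      8.286     8.286    -4.143
  Equil       9.186     8.972     5.338
  solve Keq expr → x = -4.143; check Q = 7.8580e-04
Then remove 3.079 M of X.
Step 2:
                  B         X         G
  Initial     9.186     5.893     5.338
  Change      1.383     1.383   -0.6913
  Equil       10.57     7.276     4.646
  solve Keq expr → x = -0.6913; check Q = 7.8580e-04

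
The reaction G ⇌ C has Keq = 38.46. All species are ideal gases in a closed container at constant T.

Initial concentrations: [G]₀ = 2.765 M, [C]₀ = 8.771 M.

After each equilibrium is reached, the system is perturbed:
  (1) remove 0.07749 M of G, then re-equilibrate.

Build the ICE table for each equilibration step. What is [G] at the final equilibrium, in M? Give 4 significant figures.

[G]_eq = 0.2904 M

Q₀ = 3.172 vs Keq = 38.46 ⇒ Q<K, forward
Step 1:
                    G           C
  Initial       2.765       8.771
  Change       -2.473       2.473
  Equil        0.2923       11.24
  solve Keq expr → x = 2.473; check Q = 38.46
Then remove 0.07749 M of G.
Step 2:
                    G           C
  Initial      0.2149       11.24
  Change      0.07553    -0.07553
  Equil        0.2904       11.17
  solve Keq expr → x = -0.07553; check Q = 38.46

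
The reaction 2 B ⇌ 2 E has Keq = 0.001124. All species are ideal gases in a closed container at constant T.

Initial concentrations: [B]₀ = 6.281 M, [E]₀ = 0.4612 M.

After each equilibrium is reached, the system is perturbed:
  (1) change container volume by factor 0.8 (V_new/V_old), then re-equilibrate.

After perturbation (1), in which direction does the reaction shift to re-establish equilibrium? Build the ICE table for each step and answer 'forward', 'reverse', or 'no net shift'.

Direction: no net shift

Q₀ = 0.005392 vs Keq = 0.001124 ⇒ Q>K, reverse
Step 1:
                   B          E
  I            6.281     0.4612
  C           0.2425    -0.2425
  E            6.523     0.2187
  solve Keq expr → x = -0.1212; check Q = 0.001124
Then change container volume by factor 0.8 (V_new/V_old).
Step 2:
                   B          E
  I            8.154     0.2734
  C                0          0
  E            8.154     0.2734
  solve Keq expr → x = 0; check Q = 0.001124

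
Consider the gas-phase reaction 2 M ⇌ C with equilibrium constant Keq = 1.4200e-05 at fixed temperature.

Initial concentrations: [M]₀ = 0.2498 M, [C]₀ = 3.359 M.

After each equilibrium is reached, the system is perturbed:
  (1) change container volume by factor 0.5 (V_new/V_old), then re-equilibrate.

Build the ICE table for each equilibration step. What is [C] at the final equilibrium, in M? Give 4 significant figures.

Q₀ = 53.83 vs Keq = 1.4200e-05 ⇒ Q>K, reverse
Step 1:
                    M           C
  init         0.2498       3.359
  Δ             6.717      -3.358
  eq            6.966  6.8914e-04
  solve Keq expr → x = -3.358; check Q = 1.4200e-05
Then change container volume by factor 0.5 (V_new/V_old).
Step 2:
                    M           C
  init          13.93    0.001378
  Δ         -0.002754    0.001377
  eq            13.93    0.002755
  solve Keq expr → x = 0.001377; check Q = 1.4200e-05

[C]_eq = 0.002755 M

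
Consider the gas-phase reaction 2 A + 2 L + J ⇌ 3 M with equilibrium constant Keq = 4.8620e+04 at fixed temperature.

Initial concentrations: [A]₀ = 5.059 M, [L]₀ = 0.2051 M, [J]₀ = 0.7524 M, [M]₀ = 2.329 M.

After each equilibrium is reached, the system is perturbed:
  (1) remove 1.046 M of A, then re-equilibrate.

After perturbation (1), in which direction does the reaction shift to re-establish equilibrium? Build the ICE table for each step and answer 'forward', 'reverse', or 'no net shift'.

Direction: reverse

Q₀ = 15.6 vs Keq = 4.8620e+04 ⇒ Q<K, forward
Step 1:
                    A           L           J           M
  Initial       5.059      0.2051      0.7524       2.329
  Change      -0.2002     -0.2002     -0.1001      0.3003
  Equil         4.859    0.004927      0.6523       2.629
  solve Keq expr → x = 0.1001; check Q = 4.8620e+04
Then remove 1.046 M of A.
Step 2:
                    A           L           J           M
  Initial       3.813    0.004927      0.6523       2.629
  Change     0.001339    0.001339  6.6953e-04   -0.002009
  Equil         3.814    0.006266       0.653       2.627
  solve Keq expr → x = -6.6953e-04; check Q = 4.8620e+04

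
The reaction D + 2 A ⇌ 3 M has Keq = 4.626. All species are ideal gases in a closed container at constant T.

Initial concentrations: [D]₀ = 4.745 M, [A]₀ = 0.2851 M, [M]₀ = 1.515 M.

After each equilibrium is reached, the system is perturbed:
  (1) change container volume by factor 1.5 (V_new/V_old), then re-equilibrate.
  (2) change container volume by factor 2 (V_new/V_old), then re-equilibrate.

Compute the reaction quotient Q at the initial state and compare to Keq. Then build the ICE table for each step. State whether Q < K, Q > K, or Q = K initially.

Q₀ = 9.016; Q > K (proceeds reverse)

Q₀ = 9.016 vs Keq = 4.626 ⇒ Q>K, reverse
Step 1:
                  D         A         M
  init        4.745    0.2851     1.515
  Δ          0.0353    0.0706   -0.1059
  eq           4.78    0.3557     1.409
  solve Keq expr → x = -0.0353; check Q = 4.626
Then change container volume by factor 1.5 (V_new/V_old).
Step 2:
                  D         A         M
  init        3.187    0.2371    0.9394
  Δ               0         0         0
  eq          3.187    0.2371    0.9394
  solve Keq expr → x = 0; check Q = 4.626
Then change container volume by factor 2 (V_new/V_old).
Step 3:
                  D         A         M
  init        1.593    0.1186    0.4697
  Δ               0         0         0
  eq          1.593    0.1186    0.4697
  solve Keq expr → x = 0; check Q = 4.626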